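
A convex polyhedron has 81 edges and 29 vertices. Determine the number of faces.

Here V − E + F = 2.
F = 2 − V + E = 2 − 29 + 81 = 54.

54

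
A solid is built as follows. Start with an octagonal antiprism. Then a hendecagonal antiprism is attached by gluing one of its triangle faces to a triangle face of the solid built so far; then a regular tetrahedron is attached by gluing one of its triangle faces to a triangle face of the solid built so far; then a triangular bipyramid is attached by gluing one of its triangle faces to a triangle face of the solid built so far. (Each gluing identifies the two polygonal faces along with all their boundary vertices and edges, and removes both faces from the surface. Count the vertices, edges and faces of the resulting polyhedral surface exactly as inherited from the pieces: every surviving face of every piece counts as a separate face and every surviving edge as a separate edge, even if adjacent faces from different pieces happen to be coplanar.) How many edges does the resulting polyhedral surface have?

An octagonal antiprism: V=16, E=32, F=18.
Attach a hendecagonal antiprism (V=22, E=44, F=24) along a 3-gon: merge 3 vertices and 3 edges, delete both glued faces → V=35, E=73, F=40.
Attach a regular tetrahedron (V=4, E=6, F=4) along a 3-gon: merge 3 vertices and 3 edges, delete both glued faces → V=36, E=76, F=42.
Attach a triangular bipyramid (V=5, E=9, F=6) along a 3-gon: merge 3 vertices and 3 edges, delete both glued faces → V=38, E=82, F=46.
Check: V − E + F = 38 − 82 + 46 = 2.

82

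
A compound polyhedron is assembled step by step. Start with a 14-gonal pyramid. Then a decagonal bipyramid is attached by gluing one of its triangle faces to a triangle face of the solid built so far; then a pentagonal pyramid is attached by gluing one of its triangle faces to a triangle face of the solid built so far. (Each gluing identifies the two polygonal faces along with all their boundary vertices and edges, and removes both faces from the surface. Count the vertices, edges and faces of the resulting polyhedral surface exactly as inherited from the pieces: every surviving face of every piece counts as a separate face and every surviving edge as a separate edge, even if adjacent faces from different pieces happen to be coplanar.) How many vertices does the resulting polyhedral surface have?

A 14-gonal pyramid: V=15, E=28, F=15.
Attach a decagonal bipyramid (V=12, E=30, F=20) along a 3-gon: merge 3 vertices and 3 edges, delete both glued faces → V=24, E=55, F=33.
Attach a pentagonal pyramid (V=6, E=10, F=6) along a 3-gon: merge 3 vertices and 3 edges, delete both glued faces → V=27, E=62, F=37.
Check: V − E + F = 27 − 62 + 37 = 2.

27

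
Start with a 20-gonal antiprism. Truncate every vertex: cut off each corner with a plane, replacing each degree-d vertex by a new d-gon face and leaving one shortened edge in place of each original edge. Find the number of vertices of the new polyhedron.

The base solid has V = 40, E = 80, F = 42.
Truncation replaces each original edge-end by a new vertex, so V′ = 2E = 160.
Each original edge survives, and each old vertex of degree d contributes d new edges; summing degrees gives Σd = 2E, so E′ = E + 2E = 3E = 240.
Each original face survives and each original vertex becomes one new face: F′ = F + V = 82.

160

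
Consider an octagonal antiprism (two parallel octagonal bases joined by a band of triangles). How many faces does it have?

18

An antiprism on an n-gon has two n-gon caps and 2n triangles: V = 2·8 = 16, E = 4·8 = 32, F = 2·8 + 2 = 18.
Check: V − E + F = 16 − 32 + 18 = 2.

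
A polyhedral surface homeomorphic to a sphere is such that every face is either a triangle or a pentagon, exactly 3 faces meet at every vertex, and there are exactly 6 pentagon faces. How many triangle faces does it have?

2

Let x be the number of triangles; then F = 6 + x.
Edge–face incidences: 2E = 5·6 + 3·x = 30 + 3x.
Every vertex has degree 3, so 3V = 2E.
Euler: V − E + F = 2 ⇒ (2E)/3 − E + (6 + x) = 2.
Multiply by 6: 2·(2E) − 3·(2E) + 6·(6 + x) = 12, i.e. 36 + 6x − (30 + 3x) = 12.
Collecting terms: 3x + 6 = 12, so 3x = 6, so x = 2.
Then 2E = 30 + 3·2 = 36, so E = 18, V = 2E/3 = 12, F = 6 + 2 = 8.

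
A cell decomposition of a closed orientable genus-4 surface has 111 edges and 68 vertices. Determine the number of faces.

37

For a closed orientable surface of genus 4, χ = 2 − 2·4 = -6.
F = -6 − V + E = -6 − 68 + 111 = 37.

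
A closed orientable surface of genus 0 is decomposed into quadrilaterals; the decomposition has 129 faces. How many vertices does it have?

131

χ = 2 − 2·0 = 2, and every face is a square so 4F = 2E.
E = 4·129/2 = 258. Then V = 2 + E − F = 2 + 258 − 129 = 131.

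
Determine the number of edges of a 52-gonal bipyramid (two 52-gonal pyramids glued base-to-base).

A bipyramid over an n-gon has 2n triangular faces and n + 2 vertices: V = 52 + 2 = 54, E = 3·52 = 156, F = 2·52 = 104.
Check: V − E + F = 54 − 156 + 104 = 2.

156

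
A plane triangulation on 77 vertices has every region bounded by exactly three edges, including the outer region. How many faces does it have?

In a plane triangulation 3F = 2E and V − E + F = 2, so F = 2V − 4 = 2·77 − 4 = 150.

150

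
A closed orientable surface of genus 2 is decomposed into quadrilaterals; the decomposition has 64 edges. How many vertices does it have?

χ = 2 − 2·2 = -2, and every face is a square so 4F = 2E.
F = 2E/4 = 32. Then V = -2 + E − F = -2 + 64 − 32 = 30.

30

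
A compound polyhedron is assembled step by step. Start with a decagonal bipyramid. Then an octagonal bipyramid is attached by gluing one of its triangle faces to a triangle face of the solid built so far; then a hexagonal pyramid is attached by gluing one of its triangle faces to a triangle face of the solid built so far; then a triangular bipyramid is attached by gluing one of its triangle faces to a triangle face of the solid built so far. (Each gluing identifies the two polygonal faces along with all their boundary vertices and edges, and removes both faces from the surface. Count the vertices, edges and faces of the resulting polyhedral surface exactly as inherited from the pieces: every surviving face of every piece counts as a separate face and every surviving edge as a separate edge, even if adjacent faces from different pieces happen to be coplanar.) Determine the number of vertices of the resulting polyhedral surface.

25

A decagonal bipyramid: V=12, E=30, F=20.
Attach an octagonal bipyramid (V=10, E=24, F=16) along a 3-gon: merge 3 vertices and 3 edges, delete both glued faces → V=19, E=51, F=34.
Attach a hexagonal pyramid (V=7, E=12, F=7) along a 3-gon: merge 3 vertices and 3 edges, delete both glued faces → V=23, E=60, F=39.
Attach a triangular bipyramid (V=5, E=9, F=6) along a 3-gon: merge 3 vertices and 3 edges, delete both glued faces → V=25, E=66, F=43.
Check: V − E + F = 25 − 66 + 43 = 2.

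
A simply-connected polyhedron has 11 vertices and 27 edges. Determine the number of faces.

18

Here V − E + F = 2.
F = 2 − V + E = 2 − 11 + 27 = 18.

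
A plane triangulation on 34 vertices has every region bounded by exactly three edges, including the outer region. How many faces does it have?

64

In a plane triangulation 3F = 2E and V − E + F = 2, so F = 2V − 4 = 2·34 − 4 = 64.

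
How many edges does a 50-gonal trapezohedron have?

The n-trapezohedron (dual of the n-antiprism) has V = 2·50 + 2 = 102, E = 4·50 = 200, F = 2·50 = 100.

200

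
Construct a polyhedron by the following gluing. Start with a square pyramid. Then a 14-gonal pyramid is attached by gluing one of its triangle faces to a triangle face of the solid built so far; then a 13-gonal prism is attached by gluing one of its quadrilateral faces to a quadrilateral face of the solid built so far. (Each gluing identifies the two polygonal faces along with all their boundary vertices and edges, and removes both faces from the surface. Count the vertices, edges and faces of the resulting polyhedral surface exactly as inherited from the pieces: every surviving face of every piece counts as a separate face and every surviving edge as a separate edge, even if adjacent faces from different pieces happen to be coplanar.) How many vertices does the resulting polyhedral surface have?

39

A square pyramid: V=5, E=8, F=5.
Attach a 14-gonal pyramid (V=15, E=28, F=15) along a 3-gon: merge 3 vertices and 3 edges, delete both glued faces → V=17, E=33, F=18.
Attach a 13-gonal prism (V=26, E=39, F=15) along a 4-gon: merge 4 vertices and 4 edges, delete both glued faces → V=39, E=68, F=31.
Check: V − E + F = 39 − 68 + 31 = 2.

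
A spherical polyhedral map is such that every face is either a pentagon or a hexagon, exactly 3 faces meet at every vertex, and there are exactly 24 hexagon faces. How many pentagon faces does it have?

12

Let x be the number of pentagons; then F = 24 + x.
Edge–face incidences: 2E = 6·24 + 5·x = 144 + 5x.
Every vertex has degree 3, so 3V = 2E.
Euler: V − E + F = 2 ⇒ (2E)/3 − E + (24 + x) = 2.
Multiply by 6: 2·(2E) − 3·(2E) + 6·(24 + x) = 12, i.e. 144 + 6x − (144 + 5x) = 12.
Collecting terms: x = 12.
Then 2E = 144 + 5·12 = 204, so E = 102, V = 2E/3 = 68, F = 24 + 12 = 36.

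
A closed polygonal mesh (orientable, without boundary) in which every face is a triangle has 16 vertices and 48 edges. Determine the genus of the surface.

1

Every face is a triangle and each edge borders two faces, so 3F = 2·48, giving F = 32.
χ = V − E + F = 16 − 48 + 32 = 0.
For a closed orientable surface χ = 2 − 2g, so g = (2 − (0))/2 = 1.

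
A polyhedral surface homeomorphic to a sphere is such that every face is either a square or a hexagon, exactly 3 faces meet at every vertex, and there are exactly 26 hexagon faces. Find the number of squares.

Let x be the number of squares; then F = 26 + x.
Edge–face incidences: 2E = 6·26 + 4·x = 156 + 4x.
Every vertex has degree 3, so 3V = 2E.
Euler: V − E + F = 2 ⇒ (2E)/3 − E + (26 + x) = 2.
Multiply by 6: 2·(2E) − 3·(2E) + 6·(26 + x) = 12, i.e. 156 + 6x − (156 + 4x) = 12.
Collecting terms: 2x = 12, so x = 6.
Then 2E = 156 + 4·6 = 180, so E = 90, V = 2E/3 = 60, F = 26 + 6 = 32.

6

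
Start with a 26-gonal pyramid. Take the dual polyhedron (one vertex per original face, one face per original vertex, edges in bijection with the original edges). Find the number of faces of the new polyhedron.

27

The base solid has V = 27, E = 52, F = 27.
The dual swaps V and F and preserves E: V′ = F = 27, E′ = E = 52, F′ = V = 27.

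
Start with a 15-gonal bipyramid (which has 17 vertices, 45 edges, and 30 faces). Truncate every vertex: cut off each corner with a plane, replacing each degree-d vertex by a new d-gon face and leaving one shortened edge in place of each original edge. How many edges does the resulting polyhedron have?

135

Truncation replaces each original edge-end by a new vertex, so V′ = 2E = 90.
Each original edge survives, and each old vertex of degree d contributes d new edges; summing degrees gives Σd = 2E, so E′ = E + 2E = 3E = 135.
Each original face survives and each original vertex becomes one new face: F′ = F + V = 47.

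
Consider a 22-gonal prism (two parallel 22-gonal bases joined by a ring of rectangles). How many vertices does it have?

44

A prism on an n-gon has two n-gon bases and n rectangular sides: V = 2·22 = 44, E = 3·22 = 66, F = 22 + 2 = 24.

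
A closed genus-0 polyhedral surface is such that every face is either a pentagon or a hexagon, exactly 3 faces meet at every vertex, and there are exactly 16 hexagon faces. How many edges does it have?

78

Let x be the number of pentagons; then F = 16 + x.
Edge–face incidences: 2E = 6·16 + 5·x = 96 + 5x.
Every vertex has degree 3, so 3V = 2E.
Euler: V − E + F = 2 ⇒ (2E)/3 − E + (16 + x) = 2.
Multiply by 6: 2·(2E) − 3·(2E) + 6·(16 + x) = 12, i.e. 96 + 6x − (96 + 5x) = 12.
Collecting terms: x = 12.
Then 2E = 96 + 5·12 = 156, so E = 78, V = 2E/3 = 52, F = 16 + 12 = 28.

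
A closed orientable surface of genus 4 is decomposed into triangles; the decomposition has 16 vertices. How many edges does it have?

χ = 2 − 2·4 = -6, and every face is a triangle so 3F = 2E.
V − E + F = -6 with E = 3F/2 gives 16 − (3/2 − 1)·F = -6, so F = 44 and E = 66.

66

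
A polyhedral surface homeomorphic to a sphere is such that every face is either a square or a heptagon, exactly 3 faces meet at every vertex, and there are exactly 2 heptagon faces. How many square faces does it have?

7

Let x be the number of squares; then F = 2 + x.
Edge–face incidences: 2E = 7·2 + 4·x = 14 + 4x.
Every vertex has degree 3, so 3V = 2E.
Euler: V − E + F = 2 ⇒ (2E)/3 − E + (2 + x) = 2.
Multiply by 6: 2·(2E) − 3·(2E) + 6·(2 + x) = 12, i.e. 12 + 6x − (14 + 4x) = 12.
Collecting terms: 2x − 2 = 12, so 2x = 14, so x = 7.
Then 2E = 14 + 4·7 = 42, so E = 21, V = 2E/3 = 14, F = 2 + 7 = 9.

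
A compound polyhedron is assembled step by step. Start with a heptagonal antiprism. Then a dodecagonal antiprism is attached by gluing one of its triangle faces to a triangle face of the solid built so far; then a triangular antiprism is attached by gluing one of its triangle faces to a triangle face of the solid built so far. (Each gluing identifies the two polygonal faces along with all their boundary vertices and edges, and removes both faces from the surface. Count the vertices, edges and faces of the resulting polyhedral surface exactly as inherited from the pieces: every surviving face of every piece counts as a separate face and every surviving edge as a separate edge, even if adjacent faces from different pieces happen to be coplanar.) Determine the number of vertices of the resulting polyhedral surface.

38

A heptagonal antiprism: V=14, E=28, F=16.
Attach a dodecagonal antiprism (V=24, E=48, F=26) along a 3-gon: merge 3 vertices and 3 edges, delete both glued faces → V=35, E=73, F=40.
Attach a triangular antiprism (V=6, E=12, F=8) along a 3-gon: merge 3 vertices and 3 edges, delete both glued faces → V=38, E=82, F=46.
Check: V − E + F = 38 − 82 + 46 = 2.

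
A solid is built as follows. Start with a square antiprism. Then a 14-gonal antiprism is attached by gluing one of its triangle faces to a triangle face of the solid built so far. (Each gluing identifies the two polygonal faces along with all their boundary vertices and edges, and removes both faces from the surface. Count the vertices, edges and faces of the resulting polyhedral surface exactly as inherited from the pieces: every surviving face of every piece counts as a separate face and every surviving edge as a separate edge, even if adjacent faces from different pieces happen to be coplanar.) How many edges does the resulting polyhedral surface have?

69

A square antiprism: V=8, E=16, F=10.
Attach a 14-gonal antiprism (V=28, E=56, F=30) along a 3-gon: merge 3 vertices and 3 edges, delete both glued faces → V=33, E=69, F=38.
Check: V − E + F = 33 − 69 + 38 = 2.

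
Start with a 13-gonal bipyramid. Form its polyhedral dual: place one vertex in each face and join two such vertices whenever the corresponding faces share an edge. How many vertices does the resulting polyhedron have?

26

The base solid has V = 15, E = 39, F = 26.
The dual swaps V and F and preserves E: V′ = F = 26, E′ = E = 39, F′ = V = 15.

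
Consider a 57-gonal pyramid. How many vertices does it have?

58

A pyramid on an n-gon base has one n-gon and n triangles: V = 57 + 1 = 58, E = 2·57 = 114, F = 57 + 1 = 58.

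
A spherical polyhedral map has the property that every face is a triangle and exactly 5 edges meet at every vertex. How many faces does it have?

Each face has 3 edges and each edge borders two faces, so 2E = 3F.
Each vertex has degree 5, so 5V = 2E and hence V = 3F/5.
Euler: V − E + F = 2 ⇒ (3F/5) − (3F/2) + F = 2.
Multiply by 10: (6 − 15 + 10)F = 20, i.e. 1F = 20.
So F = 20, E = 3·20/2 = 30, V = 3·20/5 = 12.

20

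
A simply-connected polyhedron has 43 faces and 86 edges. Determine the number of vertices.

Here V − E + F = 2.
V = 2 + E − F = 2 + 86 − 43 = 45.

45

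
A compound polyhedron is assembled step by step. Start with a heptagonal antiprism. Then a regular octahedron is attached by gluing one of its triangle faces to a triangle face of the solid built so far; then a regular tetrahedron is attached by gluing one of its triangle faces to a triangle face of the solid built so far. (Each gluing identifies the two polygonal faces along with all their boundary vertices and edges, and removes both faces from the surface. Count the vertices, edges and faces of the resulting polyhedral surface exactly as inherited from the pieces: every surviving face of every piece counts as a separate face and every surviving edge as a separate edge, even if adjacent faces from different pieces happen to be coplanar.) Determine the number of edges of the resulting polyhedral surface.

40

A heptagonal antiprism: V=14, E=28, F=16.
Attach a regular octahedron (V=6, E=12, F=8) along a 3-gon: merge 3 vertices and 3 edges, delete both glued faces → V=17, E=37, F=22.
Attach a regular tetrahedron (V=4, E=6, F=4) along a 3-gon: merge 3 vertices and 3 edges, delete both glued faces → V=18, E=40, F=24.
Check: V − E + F = 18 − 40 + 24 = 2.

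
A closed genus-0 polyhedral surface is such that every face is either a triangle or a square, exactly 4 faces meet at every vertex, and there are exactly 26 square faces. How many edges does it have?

Let x be the number of triangles; then F = 26 + x.
Edge–face incidences: 2E = 4·26 + 3·x = 104 + 3x.
Every vertex has degree 4, so 4V = 2E.
Euler: V − E + F = 2 ⇒ (2E)/4 − E + (26 + x) = 2.
Multiply by 8: 2·(2E) − 4·(2E) + 8·(26 + x) = 16, i.e. 208 + 8x − 2·(104 + 3x) = 16.
Collecting terms: 2x = 16, so x = 8.
Then 2E = 104 + 3·8 = 128, so E = 64, V = 2E/4 = 32, F = 26 + 8 = 34.

64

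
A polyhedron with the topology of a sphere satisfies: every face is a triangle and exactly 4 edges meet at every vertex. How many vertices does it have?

6

Each face has 3 edges and each edge borders two faces, so 2E = 3F.
Each vertex has degree 4, so 4V = 2E and hence V = 3F/4.
Euler: V − E + F = 2 ⇒ (3F/4) − (3F/2) + F = 2.
Multiply by 8: (6 − 12 + 8)F = 16, i.e. 2F = 16.
So F = 8, E = 3·8/2 = 12, V = 3·8/4 = 6.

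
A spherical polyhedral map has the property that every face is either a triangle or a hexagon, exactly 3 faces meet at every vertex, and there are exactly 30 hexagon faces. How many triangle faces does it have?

4

Let x be the number of triangles; then F = 30 + x.
Edge–face incidences: 2E = 6·30 + 3·x = 180 + 3x.
Every vertex has degree 3, so 3V = 2E.
Euler: V − E + F = 2 ⇒ (2E)/3 − E + (30 + x) = 2.
Multiply by 6: 2·(2E) − 3·(2E) + 6·(30 + x) = 12, i.e. 180 + 6x − (180 + 3x) = 12.
Collecting terms: 3x = 12, so x = 4.
Then 2E = 180 + 3·4 = 192, so E = 96, V = 2E/3 = 64, F = 30 + 4 = 34.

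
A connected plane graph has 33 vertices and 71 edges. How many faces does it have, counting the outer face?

Euler's formula for a connected plane graph: V − E + F = 2, so F = 2 − 33 + 71 = 40.

40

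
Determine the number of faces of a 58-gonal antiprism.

118

An antiprism on an n-gon has two n-gon caps and 2n triangles: V = 2·58 = 116, E = 4·58 = 232, F = 2·58 + 2 = 118.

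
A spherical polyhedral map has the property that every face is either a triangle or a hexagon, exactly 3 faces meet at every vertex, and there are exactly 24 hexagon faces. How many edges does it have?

78

Let x be the number of triangles; then F = 24 + x.
Edge–face incidences: 2E = 6·24 + 3·x = 144 + 3x.
Every vertex has degree 3, so 3V = 2E.
Euler: V − E + F = 2 ⇒ (2E)/3 − E + (24 + x) = 2.
Multiply by 6: 2·(2E) − 3·(2E) + 6·(24 + x) = 12, i.e. 144 + 6x − (144 + 3x) = 12.
Collecting terms: 3x = 12, so x = 4.
Then 2E = 144 + 3·4 = 156, so E = 78, V = 2E/3 = 52, F = 24 + 4 = 28.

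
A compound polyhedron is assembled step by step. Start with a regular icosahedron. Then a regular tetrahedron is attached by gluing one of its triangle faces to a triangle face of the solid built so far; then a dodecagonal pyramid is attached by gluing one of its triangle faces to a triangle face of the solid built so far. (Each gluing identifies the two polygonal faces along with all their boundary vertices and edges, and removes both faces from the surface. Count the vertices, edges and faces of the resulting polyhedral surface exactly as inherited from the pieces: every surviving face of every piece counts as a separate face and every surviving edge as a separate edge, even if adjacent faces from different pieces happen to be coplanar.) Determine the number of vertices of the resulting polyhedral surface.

23

A regular icosahedron: V=12, E=30, F=20.
Attach a regular tetrahedron (V=4, E=6, F=4) along a 3-gon: merge 3 vertices and 3 edges, delete both glued faces → V=13, E=33, F=22.
Attach a dodecagonal pyramid (V=13, E=24, F=13) along a 3-gon: merge 3 vertices and 3 edges, delete both glued faces → V=23, E=54, F=33.
Check: V − E + F = 23 − 54 + 33 = 2.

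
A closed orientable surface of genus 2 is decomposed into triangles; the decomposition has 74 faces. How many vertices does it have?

χ = 2 − 2·2 = -2, and every face is a triangle so 3F = 2E.
E = 3·74/2 = 111. Then V = -2 + E − F = -2 + 111 − 74 = 35.

35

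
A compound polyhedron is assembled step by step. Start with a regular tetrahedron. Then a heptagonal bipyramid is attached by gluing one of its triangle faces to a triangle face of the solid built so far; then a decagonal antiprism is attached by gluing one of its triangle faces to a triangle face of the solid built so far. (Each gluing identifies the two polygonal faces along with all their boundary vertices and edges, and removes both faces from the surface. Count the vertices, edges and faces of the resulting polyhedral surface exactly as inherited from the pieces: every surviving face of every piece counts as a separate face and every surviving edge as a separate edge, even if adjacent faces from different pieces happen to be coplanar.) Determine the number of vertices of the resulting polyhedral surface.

27

A regular tetrahedron: V=4, E=6, F=4.
Attach a heptagonal bipyramid (V=9, E=21, F=14) along a 3-gon: merge 3 vertices and 3 edges, delete both glued faces → V=10, E=24, F=16.
Attach a decagonal antiprism (V=20, E=40, F=22) along a 3-gon: merge 3 vertices and 3 edges, delete both glued faces → V=27, E=61, F=36.
Check: V − E + F = 27 − 61 + 36 = 2.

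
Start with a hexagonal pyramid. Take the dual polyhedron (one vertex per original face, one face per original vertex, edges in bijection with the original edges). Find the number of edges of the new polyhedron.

12

The base solid has V = 7, E = 12, F = 7.
The dual swaps V and F and preserves E: V′ = F = 7, E′ = E = 12, F′ = V = 7.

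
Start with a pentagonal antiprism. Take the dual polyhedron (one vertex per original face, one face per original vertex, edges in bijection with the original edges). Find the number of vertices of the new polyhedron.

The base solid has V = 10, E = 20, F = 12.
The dual swaps V and F and preserves E: V′ = F = 12, E′ = E = 20, F′ = V = 10.

12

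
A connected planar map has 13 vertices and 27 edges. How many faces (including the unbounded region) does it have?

16

Euler's formula for a connected plane graph: V − E + F = 2, so F = 2 − 13 + 27 = 16.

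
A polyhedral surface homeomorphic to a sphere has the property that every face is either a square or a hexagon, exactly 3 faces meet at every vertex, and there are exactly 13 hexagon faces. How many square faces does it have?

6

Let x be the number of squares; then F = 13 + x.
Edge–face incidences: 2E = 6·13 + 4·x = 78 + 4x.
Every vertex has degree 3, so 3V = 2E.
Euler: V − E + F = 2 ⇒ (2E)/3 − E + (13 + x) = 2.
Multiply by 6: 2·(2E) − 3·(2E) + 6·(13 + x) = 12, i.e. 78 + 6x − (78 + 4x) = 12.
Collecting terms: 2x = 12, so x = 6.
Then 2E = 78 + 4·6 = 102, so E = 51, V = 2E/3 = 34, F = 13 + 6 = 19.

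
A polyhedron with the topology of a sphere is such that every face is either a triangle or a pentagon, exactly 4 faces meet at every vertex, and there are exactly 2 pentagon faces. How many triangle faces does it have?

Let x be the number of triangles; then F = 2 + x.
Edge–face incidences: 2E = 5·2 + 3·x = 10 + 3x.
Every vertex has degree 4, so 4V = 2E.
Euler: V − E + F = 2 ⇒ (2E)/4 − E + (2 + x) = 2.
Multiply by 8: 2·(2E) − 4·(2E) + 8·(2 + x) = 16, i.e. 16 + 8x − 2·(10 + 3x) = 16.
Collecting terms: 2x − 4 = 16, so 2x = 20, so x = 10.
Then 2E = 10 + 3·10 = 40, so E = 20, V = 2E/4 = 10, F = 2 + 10 = 12.

10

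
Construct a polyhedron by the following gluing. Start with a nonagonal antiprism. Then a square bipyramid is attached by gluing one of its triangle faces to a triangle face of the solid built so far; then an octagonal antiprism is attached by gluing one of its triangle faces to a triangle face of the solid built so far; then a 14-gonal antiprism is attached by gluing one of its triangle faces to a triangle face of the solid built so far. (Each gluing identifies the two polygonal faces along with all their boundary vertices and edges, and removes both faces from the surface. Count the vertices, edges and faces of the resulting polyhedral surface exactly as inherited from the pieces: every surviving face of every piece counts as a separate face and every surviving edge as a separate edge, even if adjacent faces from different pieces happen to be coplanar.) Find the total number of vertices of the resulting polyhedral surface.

A nonagonal antiprism: V=18, E=36, F=20.
Attach a square bipyramid (V=6, E=12, F=8) along a 3-gon: merge 3 vertices and 3 edges, delete both glued faces → V=21, E=45, F=26.
Attach an octagonal antiprism (V=16, E=32, F=18) along a 3-gon: merge 3 vertices and 3 edges, delete both glued faces → V=34, E=74, F=42.
Attach a 14-gonal antiprism (V=28, E=56, F=30) along a 3-gon: merge 3 vertices and 3 edges, delete both glued faces → V=59, E=127, F=70.
Check: V − E + F = 59 − 127 + 70 = 2.

59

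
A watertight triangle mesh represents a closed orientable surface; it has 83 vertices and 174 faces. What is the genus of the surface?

3

Every face is a triangle, so 2E = 3·174 = 522, giving E = 261.
χ = V − E + F = 83 − 261 + 174 = -4.
For a closed orientable surface χ = 2 − 2g, so g = (2 − (-4))/2 = 3.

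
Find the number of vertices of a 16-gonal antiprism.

An antiprism on an n-gon has two n-gon caps and 2n triangles: V = 2·16 = 32, E = 4·16 = 64, F = 2·16 + 2 = 34.
Check: V − E + F = 32 − 64 + 34 = 2.

32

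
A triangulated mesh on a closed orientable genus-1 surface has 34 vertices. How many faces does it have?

χ = 2 − 2·1 = 0, and every face is a triangle so 3F = 2E.
V − E + F = 0 with E = 3F/2 gives 34 − (3/2 − 1)·F = 0, so F = 68 and E = 102.

68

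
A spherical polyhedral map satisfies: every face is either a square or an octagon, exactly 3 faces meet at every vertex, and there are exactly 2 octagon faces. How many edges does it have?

Let x be the number of squares; then F = 2 + x.
Edge–face incidences: 2E = 8·2 + 4·x = 16 + 4x.
Every vertex has degree 3, so 3V = 2E.
Euler: V − E + F = 2 ⇒ (2E)/3 − E + (2 + x) = 2.
Multiply by 6: 2·(2E) − 3·(2E) + 6·(2 + x) = 12, i.e. 12 + 6x − (16 + 4x) = 12.
Collecting terms: 2x − 4 = 12, so 2x = 16, so x = 8.
Then 2E = 16 + 4·8 = 48, so E = 24, V = 2E/3 = 16, F = 2 + 8 = 10.

24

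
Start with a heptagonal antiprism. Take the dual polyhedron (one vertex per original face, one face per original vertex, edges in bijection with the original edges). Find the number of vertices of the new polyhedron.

16

The base solid has V = 14, E = 28, F = 16.
The dual swaps V and F and preserves E: V′ = F = 16, E′ = E = 28, F′ = V = 14.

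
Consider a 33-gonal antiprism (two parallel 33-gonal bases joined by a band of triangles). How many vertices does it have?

An antiprism on an n-gon has two n-gon caps and 2n triangles: V = 2·33 = 66, E = 4·33 = 132, F = 2·33 + 2 = 68.

66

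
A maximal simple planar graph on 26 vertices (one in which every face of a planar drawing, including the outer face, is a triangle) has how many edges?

In a plane triangulation 3F = 2E and V − E + F = 2, so E = 3V − 6 = 3·26 − 6 = 72.

72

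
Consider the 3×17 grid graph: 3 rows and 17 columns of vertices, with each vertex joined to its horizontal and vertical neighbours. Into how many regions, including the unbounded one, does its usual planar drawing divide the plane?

The grid has V = 3·17 = 51 vertices and E = 3·16 + 17·2 = 82 edges.
F = 2 − V + E = 2 − 51 + 82 = 33.

33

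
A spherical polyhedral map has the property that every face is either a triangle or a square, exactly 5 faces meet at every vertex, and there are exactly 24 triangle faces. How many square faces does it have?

2

Let x be the number of squares; then F = 24 + x.
Edge–face incidences: 2E = 3·24 + 4·x = 72 + 4x.
Every vertex has degree 5, so 5V = 2E.
Euler: V − E + F = 2 ⇒ (2E)/5 − E + (24 + x) = 2.
Multiply by 10: 2·(2E) − 5·(2E) + 10·(24 + x) = 20, i.e. 240 + 10x − 3·(72 + 4x) = 20.
Collecting terms: −2x + 24 = 20, so −2x = −4, so x = 2.
Then 2E = 72 + 4·2 = 80, so E = 40, V = 2E/5 = 16, F = 24 + 2 = 26.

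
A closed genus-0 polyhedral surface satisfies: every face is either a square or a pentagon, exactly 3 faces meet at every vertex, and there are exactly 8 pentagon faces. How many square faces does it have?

2

Let x be the number of squares; then F = 8 + x.
Edge–face incidences: 2E = 5·8 + 4·x = 40 + 4x.
Every vertex has degree 3, so 3V = 2E.
Euler: V − E + F = 2 ⇒ (2E)/3 − E + (8 + x) = 2.
Multiply by 6: 2·(2E) − 3·(2E) + 6·(8 + x) = 12, i.e. 48 + 6x − (40 + 4x) = 12.
Collecting terms: 2x + 8 = 12, so 2x = 4, so x = 2.
Then 2E = 40 + 4·2 = 48, so E = 24, V = 2E/3 = 16, F = 8 + 2 = 10.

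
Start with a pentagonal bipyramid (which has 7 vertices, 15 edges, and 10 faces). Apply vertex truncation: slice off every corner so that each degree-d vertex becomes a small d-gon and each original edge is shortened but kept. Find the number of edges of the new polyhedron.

45

Truncation replaces each original edge-end by a new vertex, so V′ = 2E = 30.
Each original edge survives, and each old vertex of degree d contributes d new edges; summing degrees gives Σd = 2E, so E′ = E + 2E = 3E = 45.
Each original face survives and each original vertex becomes one new face: F′ = F + V = 17.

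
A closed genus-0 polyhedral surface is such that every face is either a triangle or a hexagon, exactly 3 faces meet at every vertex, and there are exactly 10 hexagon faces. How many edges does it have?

Let x be the number of triangles; then F = 10 + x.
Edge–face incidences: 2E = 6·10 + 3·x = 60 + 3x.
Every vertex has degree 3, so 3V = 2E.
Euler: V − E + F = 2 ⇒ (2E)/3 − E + (10 + x) = 2.
Multiply by 6: 2·(2E) − 3·(2E) + 6·(10 + x) = 12, i.e. 60 + 6x − (60 + 3x) = 12.
Collecting terms: 3x = 12, so x = 4.
Then 2E = 60 + 3·4 = 72, so E = 36, V = 2E/3 = 24, F = 10 + 4 = 14.

36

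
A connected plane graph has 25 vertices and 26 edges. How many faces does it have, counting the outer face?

3

Euler's formula for a connected plane graph: V − E + F = 2, so F = 2 − 25 + 26 = 3.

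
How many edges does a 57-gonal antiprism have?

An antiprism on an n-gon has two n-gon caps and 2n triangles: V = 2·57 = 114, E = 4·57 = 228, F = 2·57 + 2 = 116.

228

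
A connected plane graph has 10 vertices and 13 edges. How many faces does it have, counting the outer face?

5

Euler's formula for a connected plane graph: V − E + F = 2, so F = 2 − 10 + 13 = 5.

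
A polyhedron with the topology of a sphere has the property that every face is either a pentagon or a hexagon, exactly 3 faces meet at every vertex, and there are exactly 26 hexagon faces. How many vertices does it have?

72

Let x be the number of pentagons; then F = 26 + x.
Edge–face incidences: 2E = 6·26 + 5·x = 156 + 5x.
Every vertex has degree 3, so 3V = 2E.
Euler: V − E + F = 2 ⇒ (2E)/3 − E + (26 + x) = 2.
Multiply by 6: 2·(2E) − 3·(2E) + 6·(26 + x) = 12, i.e. 156 + 6x − (156 + 5x) = 12.
Collecting terms: x = 12.
Then 2E = 156 + 5·12 = 216, so E = 108, V = 2E/3 = 72, F = 26 + 12 = 38.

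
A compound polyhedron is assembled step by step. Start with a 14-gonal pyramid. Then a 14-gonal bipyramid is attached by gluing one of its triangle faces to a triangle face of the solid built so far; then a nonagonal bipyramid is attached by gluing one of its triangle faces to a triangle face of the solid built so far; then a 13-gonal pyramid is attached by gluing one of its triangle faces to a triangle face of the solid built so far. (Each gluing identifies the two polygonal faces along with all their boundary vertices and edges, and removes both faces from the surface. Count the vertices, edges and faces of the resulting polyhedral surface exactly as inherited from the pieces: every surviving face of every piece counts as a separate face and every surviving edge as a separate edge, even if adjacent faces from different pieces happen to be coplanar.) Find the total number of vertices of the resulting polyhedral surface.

47

A 14-gonal pyramid: V=15, E=28, F=15.
Attach a 14-gonal bipyramid (V=16, E=42, F=28) along a 3-gon: merge 3 vertices and 3 edges, delete both glued faces → V=28, E=67, F=41.
Attach a nonagonal bipyramid (V=11, E=27, F=18) along a 3-gon: merge 3 vertices and 3 edges, delete both glued faces → V=36, E=91, F=57.
Attach a 13-gonal pyramid (V=14, E=26, F=14) along a 3-gon: merge 3 vertices and 3 edges, delete both glued faces → V=47, E=114, F=69.
Check: V − E + F = 47 − 114 + 69 = 2.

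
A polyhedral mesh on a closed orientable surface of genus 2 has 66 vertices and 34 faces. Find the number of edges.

102

For a closed orientable surface of genus 2, χ = 2 − 2·2 = -2.
E = V + F − (-2) = 66 + 34 − (-2) = 102.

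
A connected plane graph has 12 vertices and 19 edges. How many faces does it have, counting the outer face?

9

Euler's formula for a connected plane graph: V − E + F = 2, so F = 2 − 12 + 19 = 9.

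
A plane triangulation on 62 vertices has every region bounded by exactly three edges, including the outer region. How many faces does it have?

In a plane triangulation 3F = 2E and V − E + F = 2, so F = 2V − 4 = 2·62 − 4 = 120.

120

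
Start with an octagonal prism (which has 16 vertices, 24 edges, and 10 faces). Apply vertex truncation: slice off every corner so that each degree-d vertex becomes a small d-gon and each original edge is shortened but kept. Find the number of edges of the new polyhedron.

72

Truncation replaces each original edge-end by a new vertex, so V′ = 2E = 48.
Each original edge survives, and each old vertex of degree d contributes d new edges; summing degrees gives Σd = 2E, so E′ = E + 2E = 3E = 72.
Each original face survives and each original vertex becomes one new face: F′ = F + V = 26.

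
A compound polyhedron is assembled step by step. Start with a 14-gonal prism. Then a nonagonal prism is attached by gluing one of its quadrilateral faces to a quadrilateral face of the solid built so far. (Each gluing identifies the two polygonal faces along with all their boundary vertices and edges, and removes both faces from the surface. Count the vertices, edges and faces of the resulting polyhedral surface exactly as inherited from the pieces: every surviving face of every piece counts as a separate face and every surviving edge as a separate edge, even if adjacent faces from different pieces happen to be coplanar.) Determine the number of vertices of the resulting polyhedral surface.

42

A 14-gonal prism: V=28, E=42, F=16.
Attach a nonagonal prism (V=18, E=27, F=11) along a 4-gon: merge 4 vertices and 4 edges, delete both glued faces → V=42, E=65, F=25.
Check: V − E + F = 42 − 65 + 25 = 2.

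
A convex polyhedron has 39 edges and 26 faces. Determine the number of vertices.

Here V − E + F = 2.
V = 2 + E − F = 2 + 39 − 26 = 15.

15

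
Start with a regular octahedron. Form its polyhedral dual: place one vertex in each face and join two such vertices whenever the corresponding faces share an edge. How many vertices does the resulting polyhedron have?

8

The base solid has V = 6, E = 12, F = 8.
The dual swaps V and F and preserves E: V′ = F = 8, E′ = E = 12, F′ = V = 6.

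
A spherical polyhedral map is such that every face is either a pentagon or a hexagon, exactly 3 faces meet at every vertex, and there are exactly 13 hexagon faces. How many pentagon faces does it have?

Let x be the number of pentagons; then F = 13 + x.
Edge–face incidences: 2E = 6·13 + 5·x = 78 + 5x.
Every vertex has degree 3, so 3V = 2E.
Euler: V − E + F = 2 ⇒ (2E)/3 − E + (13 + x) = 2.
Multiply by 6: 2·(2E) − 3·(2E) + 6·(13 + x) = 12, i.e. 78 + 6x − (78 + 5x) = 12.
Collecting terms: x = 12.
Then 2E = 78 + 5·12 = 138, so E = 69, V = 2E/3 = 46, F = 13 + 12 = 25.

12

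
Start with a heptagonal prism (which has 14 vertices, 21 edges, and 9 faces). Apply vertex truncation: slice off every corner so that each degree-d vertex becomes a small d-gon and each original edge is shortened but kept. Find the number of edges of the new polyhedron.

63

Truncation replaces each original edge-end by a new vertex, so V′ = 2E = 42.
Each original edge survives, and each old vertex of degree d contributes d new edges; summing degrees gives Σd = 2E, so E′ = E + 2E = 3E = 63.
Each original face survives and each original vertex becomes one new face: F′ = F + V = 23.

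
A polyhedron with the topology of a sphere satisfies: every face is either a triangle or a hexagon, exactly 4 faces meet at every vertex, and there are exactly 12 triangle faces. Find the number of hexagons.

Let x be the number of hexagons; then F = 12 + x.
Edge–face incidences: 2E = 3·12 + 6·x = 36 + 6x.
Every vertex has degree 4, so 4V = 2E.
Euler: V − E + F = 2 ⇒ (2E)/4 − E + (12 + x) = 2.
Multiply by 8: 2·(2E) − 4·(2E) + 8·(12 + x) = 16, i.e. 96 + 8x − 2·(36 + 6x) = 16.
Collecting terms: −4x + 24 = 16, so −4x = −8, so x = 2.
Then 2E = 36 + 6·2 = 48, so E = 24, V = 2E/4 = 12, F = 12 + 2 = 14.

2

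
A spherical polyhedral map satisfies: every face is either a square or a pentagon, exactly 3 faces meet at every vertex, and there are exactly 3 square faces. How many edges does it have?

Let x be the number of pentagons; then F = 3 + x.
Edge–face incidences: 2E = 4·3 + 5·x = 12 + 5x.
Every vertex has degree 3, so 3V = 2E.
Euler: V − E + F = 2 ⇒ (2E)/3 − E + (3 + x) = 2.
Multiply by 6: 2·(2E) − 3·(2E) + 6·(3 + x) = 12, i.e. 18 + 6x − (12 + 5x) = 12.
Collecting terms: x + 6 = 12, so x = 6.
Then 2E = 12 + 5·6 = 42, so E = 21, V = 2E/3 = 14, F = 3 + 6 = 9.

21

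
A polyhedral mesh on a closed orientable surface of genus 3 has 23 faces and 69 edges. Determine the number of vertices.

For a closed orientable surface of genus 3, χ = 2 − 2·3 = -4.
V = -4 + E − F = -4 + 69 − 23 = 42.

42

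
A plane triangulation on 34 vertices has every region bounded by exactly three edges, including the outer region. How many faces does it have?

64

In a plane triangulation 3F = 2E and V − E + F = 2, so F = 2V − 4 = 2·34 − 4 = 64.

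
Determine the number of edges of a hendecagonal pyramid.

22

A pyramid on an n-gon base has one n-gon and n triangles: V = 11 + 1 = 12, E = 2·11 = 22, F = 11 + 1 = 12.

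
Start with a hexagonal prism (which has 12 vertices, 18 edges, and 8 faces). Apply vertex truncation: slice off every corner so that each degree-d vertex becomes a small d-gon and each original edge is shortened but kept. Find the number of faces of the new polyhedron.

20

Truncation replaces each original edge-end by a new vertex, so V′ = 2E = 36.
Each original edge survives, and each old vertex of degree d contributes d new edges; summing degrees gives Σd = 2E, so E′ = E + 2E = 3E = 54.
Each original face survives and each original vertex becomes one new face: F′ = F + V = 20.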